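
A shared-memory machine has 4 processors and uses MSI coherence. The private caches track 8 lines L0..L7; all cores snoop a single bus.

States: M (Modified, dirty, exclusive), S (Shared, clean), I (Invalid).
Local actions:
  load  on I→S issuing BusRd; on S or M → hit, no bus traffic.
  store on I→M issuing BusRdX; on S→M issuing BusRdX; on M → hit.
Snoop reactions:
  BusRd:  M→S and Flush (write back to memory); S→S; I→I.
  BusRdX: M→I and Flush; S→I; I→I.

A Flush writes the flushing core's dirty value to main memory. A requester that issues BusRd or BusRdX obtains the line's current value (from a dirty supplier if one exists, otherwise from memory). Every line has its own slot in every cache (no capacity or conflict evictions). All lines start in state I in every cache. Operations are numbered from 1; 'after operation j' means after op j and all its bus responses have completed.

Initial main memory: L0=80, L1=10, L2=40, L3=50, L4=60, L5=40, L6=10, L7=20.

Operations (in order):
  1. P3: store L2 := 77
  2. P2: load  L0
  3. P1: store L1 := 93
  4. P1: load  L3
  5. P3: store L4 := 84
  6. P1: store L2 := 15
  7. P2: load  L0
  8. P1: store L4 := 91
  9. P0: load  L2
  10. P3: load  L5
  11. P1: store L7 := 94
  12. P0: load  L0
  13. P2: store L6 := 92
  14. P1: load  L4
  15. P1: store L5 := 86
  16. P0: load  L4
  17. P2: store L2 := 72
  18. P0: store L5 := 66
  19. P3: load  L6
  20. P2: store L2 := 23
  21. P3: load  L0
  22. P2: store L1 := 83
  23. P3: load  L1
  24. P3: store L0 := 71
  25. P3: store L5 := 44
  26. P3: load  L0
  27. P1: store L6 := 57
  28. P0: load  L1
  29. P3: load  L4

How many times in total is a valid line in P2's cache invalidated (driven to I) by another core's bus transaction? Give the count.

invalidations = 2

step 1: P3: store L2 := 77  ⟶  IIIM  (L2)  txn=BusRdX  M[L2]=40
step 2: P2: load  L0  ⟶  IISI  (L0)  txn=BusRd  M[L0]=80
step 3: P1: store L1 := 93  ⟶  IMII  (L1)  txn=BusRdX  M[L1]=10
step 4: P1: load  L3  ⟶  ISII  (L3)  txn=BusRd  M[L3]=50
step 5: P3: store L4 := 84  ⟶  IIIM  (L4)  txn=BusRdX  M[L4]=60
step 6: P1: store L2 := 15  ⟶  IMII  (L2)  txn=BusRdX+Flush  M[L2]=77
step 7: P2: load  L0  ⟶  IISI  (L0)  txn=∅  M[L0]=80
step 8: P1: store L4 := 91  ⟶  IMII  (L4)  txn=BusRdX+Flush  M[L4]=84
step 9: P0: load  L2  ⟶  SSII  (L2)  txn=BusRd+Flush  M[L2]=15
step 10: P3: load  L5  ⟶  IIIS  (L5)  txn=BusRd  M[L5]=40
step 11: P1: store L7 := 94  ⟶  IMII  (L7)  txn=BusRdX  M[L7]=20
step 12: P0: load  L0  ⟶  SISI  (L0)  txn=BusRd  M[L0]=80
step 13: P2: store L6 := 92  ⟶  IIMI  (L6)  txn=BusRdX  M[L6]=10
step 14: P1: load  L4  ⟶  IMII  (L4)  txn=∅  M[L4]=84
step 15: P1: store L5 := 86  ⟶  IMII  (L5)  txn=BusRdX  M[L5]=40
step 16: P0: load  L4  ⟶  SSII  (L4)  txn=BusRd+Flush  M[L4]=91
step 17: P2: store L2 := 72  ⟶  IIMI  (L2)  txn=BusRdX  M[L2]=15
step 18: P0: store L5 := 66  ⟶  MIII  (L5)  txn=BusRdX+Flush  M[L5]=86
step 19: P3: load  L6  ⟶  IISS  (L6)  txn=BusRd+Flush  M[L6]=92
step 20: P2: store L2 := 23  ⟶  IIMI  (L2)  txn=∅  M[L2]=15
step 21: P3: load  L0  ⟶  SISS  (L0)  txn=BusRd  M[L0]=80
step 22: P2: store L1 := 83  ⟶  IIMI  (L1)  txn=BusRdX+Flush  M[L1]=93
step 23: P3: load  L1  ⟶  IISS  (L1)  txn=BusRd+Flush  M[L1]=83
step 24: P3: store L0 := 71  ⟶  IIIM  (L0)  txn=BusRdX  M[L0]=80
step 25: P3: store L5 := 44  ⟶  IIIM  (L5)  txn=BusRdX+Flush  M[L5]=66
step 26: P3: load  L0  ⟶  IIIM  (L0)  txn=∅  M[L0]=80
step 27: P1: store L6 := 57  ⟶  IMII  (L6)  txn=BusRdX  M[L6]=92
step 28: P0: load  L1  ⟶  SISS  (L1)  txn=BusRd  M[L1]=83
step 29: P3: load  L4  ⟶  SSIS  (L4)  txn=BusRd  M[L4]=91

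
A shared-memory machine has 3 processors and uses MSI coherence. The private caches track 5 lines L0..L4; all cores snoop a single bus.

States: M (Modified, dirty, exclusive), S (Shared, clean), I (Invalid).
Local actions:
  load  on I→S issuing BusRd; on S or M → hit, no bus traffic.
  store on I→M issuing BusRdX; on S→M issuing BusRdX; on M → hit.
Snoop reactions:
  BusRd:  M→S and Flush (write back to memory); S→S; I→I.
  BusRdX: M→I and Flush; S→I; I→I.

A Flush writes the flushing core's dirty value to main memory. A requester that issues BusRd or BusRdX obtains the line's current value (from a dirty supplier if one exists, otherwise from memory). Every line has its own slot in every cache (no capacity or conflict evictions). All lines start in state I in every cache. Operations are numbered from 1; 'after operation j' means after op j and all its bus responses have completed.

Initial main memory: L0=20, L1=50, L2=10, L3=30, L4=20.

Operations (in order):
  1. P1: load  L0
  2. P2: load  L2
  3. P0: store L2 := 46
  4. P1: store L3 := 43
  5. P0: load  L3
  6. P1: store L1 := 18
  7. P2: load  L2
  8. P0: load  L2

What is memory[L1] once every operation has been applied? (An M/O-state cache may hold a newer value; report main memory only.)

memory[L1] = 50

step 1: P1: load  L0  ⟶  ISI  (L0)  txn=BusRd  M[L0]=20
step 2: P2: load  L2  ⟶  IIS  (L2)  txn=BusRd  M[L2]=10
step 3: P0: store L2 := 46  ⟶  MII  (L2)  txn=BusRdX  M[L2]=10
step 4: P1: store L3 := 43  ⟶  IMI  (L3)  txn=BusRdX  M[L3]=30
step 5: P0: load  L3  ⟶  SSI  (L3)  txn=BusRd+Flush  M[L3]=43
step 6: P1: store L1 := 18  ⟶  IMI  (L1)  txn=BusRdX  M[L1]=50
step 7: P2: load  L2  ⟶  SIS  (L2)  txn=BusRd+Flush  M[L2]=46
step 8: P0: load  L2  ⟶  SIS  (L2)  txn=∅  M[L2]=46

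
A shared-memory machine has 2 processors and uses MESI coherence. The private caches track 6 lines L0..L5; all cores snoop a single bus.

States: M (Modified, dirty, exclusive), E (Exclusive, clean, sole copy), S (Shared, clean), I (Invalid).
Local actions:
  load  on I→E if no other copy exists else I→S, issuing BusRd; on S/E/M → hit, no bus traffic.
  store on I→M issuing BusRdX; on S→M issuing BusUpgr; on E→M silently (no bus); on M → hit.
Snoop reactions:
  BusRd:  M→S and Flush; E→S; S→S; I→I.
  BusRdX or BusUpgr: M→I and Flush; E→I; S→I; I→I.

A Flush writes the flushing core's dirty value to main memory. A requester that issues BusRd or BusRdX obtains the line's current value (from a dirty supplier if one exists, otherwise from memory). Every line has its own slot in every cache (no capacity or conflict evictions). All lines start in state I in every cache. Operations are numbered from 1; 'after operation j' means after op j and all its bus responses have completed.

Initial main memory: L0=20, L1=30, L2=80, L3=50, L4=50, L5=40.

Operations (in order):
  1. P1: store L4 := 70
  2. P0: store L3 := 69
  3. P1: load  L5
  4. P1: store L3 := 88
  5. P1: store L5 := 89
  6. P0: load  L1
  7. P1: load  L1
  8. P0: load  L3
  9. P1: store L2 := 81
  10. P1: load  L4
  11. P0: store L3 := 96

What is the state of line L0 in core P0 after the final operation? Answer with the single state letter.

state = I

1. P1: store L4 := 70  bus=[BusRdX]  L4: P0=I P1=M  mem[L4]=50
2. P0: store L3 := 69  bus=[BusRdX]  L3: P0=M P1=I  mem[L3]=50
3. P1: load  L5  bus=[BusRd]  L5: P0=I P1=E  mem[L5]=40
4. P1: store L3 := 88  bus=[BusRdX,Flush]  L3: P0=I P1=M  mem[L3]=69
5. P1: store L5 := 89  bus=[-]  L5: P0=I P1=M  mem[L5]=40
6. P0: load  L1  bus=[BusRd]  L1: P0=E P1=I  mem[L1]=30
7. P1: load  L1  bus=[BusRd]  L1: P0=S P1=S  mem[L1]=30
8. P0: load  L3  bus=[BusRd,Flush]  L3: P0=S P1=S  mem[L3]=88
9. P1: store L2 := 81  bus=[BusRdX]  L2: P0=I P1=M  mem[L2]=80
10. P1: load  L4  bus=[-]  L4: P0=I P1=M  mem[L4]=50
11. P0: store L3 := 96  bus=[BusUpgr]  L3: P0=M P1=I  mem[L3]=88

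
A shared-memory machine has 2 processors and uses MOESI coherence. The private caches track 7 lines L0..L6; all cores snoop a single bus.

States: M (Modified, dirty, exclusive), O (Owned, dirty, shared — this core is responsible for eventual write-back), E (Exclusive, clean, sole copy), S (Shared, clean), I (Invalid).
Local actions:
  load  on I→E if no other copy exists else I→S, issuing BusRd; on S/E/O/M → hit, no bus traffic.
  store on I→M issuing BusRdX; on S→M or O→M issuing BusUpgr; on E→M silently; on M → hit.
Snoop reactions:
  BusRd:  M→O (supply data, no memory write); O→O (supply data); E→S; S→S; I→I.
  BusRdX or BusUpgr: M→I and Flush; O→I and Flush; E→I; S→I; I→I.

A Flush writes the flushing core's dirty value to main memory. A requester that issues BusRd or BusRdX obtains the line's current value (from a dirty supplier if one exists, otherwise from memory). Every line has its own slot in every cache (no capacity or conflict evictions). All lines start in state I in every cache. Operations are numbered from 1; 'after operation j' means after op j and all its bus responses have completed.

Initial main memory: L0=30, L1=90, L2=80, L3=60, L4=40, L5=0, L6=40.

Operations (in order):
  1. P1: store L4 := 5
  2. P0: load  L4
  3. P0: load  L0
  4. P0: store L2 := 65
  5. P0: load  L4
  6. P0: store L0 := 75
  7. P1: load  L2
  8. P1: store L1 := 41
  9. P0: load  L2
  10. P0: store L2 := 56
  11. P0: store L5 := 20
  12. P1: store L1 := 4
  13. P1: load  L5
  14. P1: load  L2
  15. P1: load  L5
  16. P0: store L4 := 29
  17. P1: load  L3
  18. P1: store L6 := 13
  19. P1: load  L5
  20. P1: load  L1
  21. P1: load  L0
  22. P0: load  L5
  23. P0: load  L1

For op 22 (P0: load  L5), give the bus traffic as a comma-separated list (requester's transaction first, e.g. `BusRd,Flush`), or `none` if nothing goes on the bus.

1. P1: store L4 := 5  bus=[BusRdX]  L4: P0=I P1=M  mem[L4]=40
2. P0: load  L4  bus=[BusRd]  L4: P0=S P1=O  mem[L4]=40
3. P0: load  L0  bus=[BusRd]  L0: P0=E P1=I  mem[L0]=30
4. P0: store L2 := 65  bus=[BusRdX]  L2: P0=M P1=I  mem[L2]=80
5. P0: load  L4  bus=[-]  L4: P0=S P1=O  mem[L4]=40
6. P0: store L0 := 75  bus=[-]  L0: P0=M P1=I  mem[L0]=30
7. P1: load  L2  bus=[BusRd]  L2: P0=O P1=S  mem[L2]=80
8. P1: store L1 := 41  bus=[BusRdX]  L1: P0=I P1=M  mem[L1]=90
9. P0: load  L2  bus=[-]  L2: P0=O P1=S  mem[L2]=80
10. P0: store L2 := 56  bus=[BusUpgr]  L2: P0=M P1=I  mem[L2]=80
11. P0: store L5 := 20  bus=[BusRdX]  L5: P0=M P1=I  mem[L5]=0
12. P1: store L1 := 4  bus=[-]  L1: P0=I P1=M  mem[L1]=90
13. P1: load  L5  bus=[BusRd]  L5: P0=O P1=S  mem[L5]=0
14. P1: load  L2  bus=[BusRd]  L2: P0=O P1=S  mem[L2]=80
15. P1: load  L5  bus=[-]  L5: P0=O P1=S  mem[L5]=0
16. P0: store L4 := 29  bus=[BusUpgr,Flush]  L4: P0=M P1=I  mem[L4]=5
17. P1: load  L3  bus=[BusRd]  L3: P0=I P1=E  mem[L3]=60
18. P1: store L6 := 13  bus=[BusRdX]  L6: P0=I P1=M  mem[L6]=40
19. P1: load  L5  bus=[-]  L5: P0=O P1=S  mem[L5]=0
20. P1: load  L1  bus=[-]  L1: P0=I P1=M  mem[L1]=90
21. P1: load  L0  bus=[BusRd]  L0: P0=O P1=S  mem[L0]=30
22. P0: load  L5  bus=[-]  L5: P0=O P1=S  mem[L5]=0
23. P0: load  L1  bus=[BusRd]  L1: P0=S P1=O  mem[L1]=90

bus = none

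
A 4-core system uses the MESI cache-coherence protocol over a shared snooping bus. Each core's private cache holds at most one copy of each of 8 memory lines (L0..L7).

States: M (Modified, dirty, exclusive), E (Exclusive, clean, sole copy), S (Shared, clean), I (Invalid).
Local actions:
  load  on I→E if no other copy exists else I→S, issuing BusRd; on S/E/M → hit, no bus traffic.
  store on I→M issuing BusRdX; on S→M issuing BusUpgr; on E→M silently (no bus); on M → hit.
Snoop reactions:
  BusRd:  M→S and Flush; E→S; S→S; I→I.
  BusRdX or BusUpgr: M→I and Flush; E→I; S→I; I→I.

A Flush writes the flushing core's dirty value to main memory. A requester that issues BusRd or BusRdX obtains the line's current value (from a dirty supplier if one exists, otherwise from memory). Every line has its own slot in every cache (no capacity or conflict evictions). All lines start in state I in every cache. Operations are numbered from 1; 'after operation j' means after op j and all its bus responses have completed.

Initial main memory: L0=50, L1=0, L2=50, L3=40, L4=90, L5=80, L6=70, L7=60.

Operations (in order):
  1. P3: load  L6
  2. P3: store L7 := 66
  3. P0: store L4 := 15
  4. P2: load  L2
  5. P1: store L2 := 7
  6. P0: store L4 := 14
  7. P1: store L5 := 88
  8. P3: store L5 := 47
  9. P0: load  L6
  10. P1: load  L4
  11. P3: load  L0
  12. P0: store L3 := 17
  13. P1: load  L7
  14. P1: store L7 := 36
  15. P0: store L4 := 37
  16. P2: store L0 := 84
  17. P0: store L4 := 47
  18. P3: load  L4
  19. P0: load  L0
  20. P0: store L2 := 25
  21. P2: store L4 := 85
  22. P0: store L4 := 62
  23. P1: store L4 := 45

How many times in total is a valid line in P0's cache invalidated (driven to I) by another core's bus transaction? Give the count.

invalidations = 2

step 1: P3: load  L6  ⟶  IIIE  (L6)  txn=BusRd  M[L6]=70
step 2: P3: store L7 := 66  ⟶  IIIM  (L7)  txn=BusRdX  M[L7]=60
step 3: P0: store L4 := 15  ⟶  MIII  (L4)  txn=BusRdX  M[L4]=90
step 4: P2: load  L2  ⟶  IIEI  (L2)  txn=BusRd  M[L2]=50
step 5: P1: store L2 := 7  ⟶  IMII  (L2)  txn=BusRdX  M[L2]=50
step 6: P0: store L4 := 14  ⟶  MIII  (L4)  txn=∅  M[L4]=90
step 7: P1: store L5 := 88  ⟶  IMII  (L5)  txn=BusRdX  M[L5]=80
step 8: P3: store L5 := 47  ⟶  IIIM  (L5)  txn=BusRdX+Flush  M[L5]=88
step 9: P0: load  L6  ⟶  SIIS  (L6)  txn=BusRd  M[L6]=70
step 10: P1: load  L4  ⟶  SSII  (L4)  txn=BusRd+Flush  M[L4]=14
step 11: P3: load  L0  ⟶  IIIE  (L0)  txn=BusRd  M[L0]=50
step 12: P0: store L3 := 17  ⟶  MIII  (L3)  txn=BusRdX  M[L3]=40
step 13: P1: load  L7  ⟶  ISIS  (L7)  txn=BusRd+Flush  M[L7]=66
step 14: P1: store L7 := 36  ⟶  IMII  (L7)  txn=BusUpgr  M[L7]=66
step 15: P0: store L4 := 37  ⟶  MIII  (L4)  txn=BusUpgr  M[L4]=14
step 16: P2: store L0 := 84  ⟶  IIMI  (L0)  txn=BusRdX  M[L0]=50
step 17: P0: store L4 := 47  ⟶  MIII  (L4)  txn=∅  M[L4]=14
step 18: P3: load  L4  ⟶  SIIS  (L4)  txn=BusRd+Flush  M[L4]=47
step 19: P0: load  L0  ⟶  SISI  (L0)  txn=BusRd+Flush  M[L0]=84
step 20: P0: store L2 := 25  ⟶  MIII  (L2)  txn=BusRdX+Flush  M[L2]=7
step 21: P2: store L4 := 85  ⟶  IIMI  (L4)  txn=BusRdX  M[L4]=47
step 22: P0: store L4 := 62  ⟶  MIII  (L4)  txn=BusRdX+Flush  M[L4]=85
step 23: P1: store L4 := 45  ⟶  IMII  (L4)  txn=BusRdX+Flush  M[L4]=62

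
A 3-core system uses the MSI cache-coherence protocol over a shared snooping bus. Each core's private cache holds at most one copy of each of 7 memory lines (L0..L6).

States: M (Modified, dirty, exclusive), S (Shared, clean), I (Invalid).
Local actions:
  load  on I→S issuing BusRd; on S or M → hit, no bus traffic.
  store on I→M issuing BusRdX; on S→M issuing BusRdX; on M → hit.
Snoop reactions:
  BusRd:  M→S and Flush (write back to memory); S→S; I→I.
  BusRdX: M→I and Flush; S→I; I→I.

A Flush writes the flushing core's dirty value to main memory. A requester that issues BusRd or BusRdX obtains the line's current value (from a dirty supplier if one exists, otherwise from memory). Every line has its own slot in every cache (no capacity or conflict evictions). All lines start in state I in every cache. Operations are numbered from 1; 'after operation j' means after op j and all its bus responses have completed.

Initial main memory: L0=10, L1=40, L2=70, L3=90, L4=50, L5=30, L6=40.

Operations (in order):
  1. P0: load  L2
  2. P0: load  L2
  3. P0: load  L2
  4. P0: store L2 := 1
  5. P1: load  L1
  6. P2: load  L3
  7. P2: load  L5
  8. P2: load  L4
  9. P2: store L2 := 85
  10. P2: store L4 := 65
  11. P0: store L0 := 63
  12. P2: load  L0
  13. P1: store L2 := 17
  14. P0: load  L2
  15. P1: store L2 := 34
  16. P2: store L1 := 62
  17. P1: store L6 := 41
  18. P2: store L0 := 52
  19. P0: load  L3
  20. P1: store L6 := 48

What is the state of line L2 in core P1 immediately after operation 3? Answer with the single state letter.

  op1 P0: load  L2 → S/I/I on L2; bus BusRd; mem=70
  op2 P0: load  L2 → S/I/I on L2; bus (none); mem=70
  op3 P0: load  L2 → S/I/I on L2; bus (none); mem=70
  op4 P0: store L2 := 1 → M/I/I on L2; bus BusRdX; mem=70
  op5 P1: load  L1 → I/S/I on L1; bus BusRd; mem=40
  op6 P2: load  L3 → I/I/S on L3; bus BusRd; mem=90
  op7 P2: load  L5 → I/I/S on L5; bus BusRd; mem=30
  op8 P2: load  L4 → I/I/S on L4; bus BusRd; mem=50
  op9 P2: store L2 := 85 → I/I/M on L2; bus BusRdX Flush; mem=1
  op10 P2: store L4 := 65 → I/I/M on L4; bus BusRdX; mem=50
  op11 P0: store L0 := 63 → M/I/I on L0; bus BusRdX; mem=10
  op12 P2: load  L0 → S/I/S on L0; bus BusRd Flush; mem=63
  op13 P1: store L2 := 17 → I/M/I on L2; bus BusRdX Flush; mem=85
  op14 P0: load  L2 → S/S/I on L2; bus BusRd Flush; mem=17
  op15 P1: store L2 := 34 → I/M/I on L2; bus BusRdX; mem=17
  op16 P2: store L1 := 62 → I/I/M on L1; bus BusRdX; mem=40
  op17 P1: store L6 := 41 → I/M/I on L6; bus BusRdX; mem=40
  op18 P2: store L0 := 52 → I/I/M on L0; bus BusRdX; mem=63
  op19 P0: load  L3 → S/I/S on L3; bus BusRd; mem=90
  op20 P1: store L6 := 48 → I/M/I on L6; bus (none); mem=40

state = I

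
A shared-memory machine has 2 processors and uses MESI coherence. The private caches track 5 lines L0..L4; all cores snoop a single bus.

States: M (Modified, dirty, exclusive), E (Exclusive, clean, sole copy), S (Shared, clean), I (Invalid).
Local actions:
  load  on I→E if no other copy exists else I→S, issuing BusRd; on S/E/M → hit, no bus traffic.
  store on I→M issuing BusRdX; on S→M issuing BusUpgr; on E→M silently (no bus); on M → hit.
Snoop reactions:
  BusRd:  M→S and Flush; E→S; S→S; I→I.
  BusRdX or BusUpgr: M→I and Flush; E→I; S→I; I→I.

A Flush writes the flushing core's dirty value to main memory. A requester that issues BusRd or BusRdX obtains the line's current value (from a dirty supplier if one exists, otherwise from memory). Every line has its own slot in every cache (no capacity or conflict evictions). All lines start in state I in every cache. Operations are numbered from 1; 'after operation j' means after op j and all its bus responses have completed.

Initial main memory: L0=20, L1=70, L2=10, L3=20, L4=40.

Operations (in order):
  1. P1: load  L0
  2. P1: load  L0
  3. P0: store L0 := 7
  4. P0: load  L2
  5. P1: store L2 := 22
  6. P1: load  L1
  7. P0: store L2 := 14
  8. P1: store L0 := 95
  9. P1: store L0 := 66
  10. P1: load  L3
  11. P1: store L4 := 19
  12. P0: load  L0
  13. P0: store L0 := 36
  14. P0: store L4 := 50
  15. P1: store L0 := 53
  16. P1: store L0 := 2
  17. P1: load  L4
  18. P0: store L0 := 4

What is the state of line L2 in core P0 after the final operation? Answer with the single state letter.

state = M

  op1 P1: load  L0 → I/E on L0; bus BusRd; mem=20
  op2 P1: load  L0 → I/E on L0; bus (none); mem=20
  op3 P0: store L0 := 7 → M/I on L0; bus BusRdX; mem=20
  op4 P0: load  L2 → E/I on L2; bus BusRd; mem=10
  op5 P1: store L2 := 22 → I/M on L2; bus BusRdX; mem=10
  op6 P1: load  L1 → I/E on L1; bus BusRd; mem=70
  op7 P0: store L2 := 14 → M/I on L2; bus BusRdX Flush; mem=22
  op8 P1: store L0 := 95 → I/M on L0; bus BusRdX Flush; mem=7
  op9 P1: store L0 := 66 → I/M on L0; bus (none); mem=7
  op10 P1: load  L3 → I/E on L3; bus BusRd; mem=20
  op11 P1: store L4 := 19 → I/M on L4; bus BusRdX; mem=40
  op12 P0: load  L0 → S/S on L0; bus BusRd Flush; mem=66
  op13 P0: store L0 := 36 → M/I on L0; bus BusUpgr; mem=66
  op14 P0: store L4 := 50 → M/I on L4; bus BusRdX Flush; mem=19
  op15 P1: store L0 := 53 → I/M on L0; bus BusRdX Flush; mem=36
  op16 P1: store L0 := 2 → I/M on L0; bus (none); mem=36
  op17 P1: load  L4 → S/S on L4; bus BusRd Flush; mem=50
  op18 P0: store L0 := 4 → M/I on L0; bus BusRdX Flush; mem=2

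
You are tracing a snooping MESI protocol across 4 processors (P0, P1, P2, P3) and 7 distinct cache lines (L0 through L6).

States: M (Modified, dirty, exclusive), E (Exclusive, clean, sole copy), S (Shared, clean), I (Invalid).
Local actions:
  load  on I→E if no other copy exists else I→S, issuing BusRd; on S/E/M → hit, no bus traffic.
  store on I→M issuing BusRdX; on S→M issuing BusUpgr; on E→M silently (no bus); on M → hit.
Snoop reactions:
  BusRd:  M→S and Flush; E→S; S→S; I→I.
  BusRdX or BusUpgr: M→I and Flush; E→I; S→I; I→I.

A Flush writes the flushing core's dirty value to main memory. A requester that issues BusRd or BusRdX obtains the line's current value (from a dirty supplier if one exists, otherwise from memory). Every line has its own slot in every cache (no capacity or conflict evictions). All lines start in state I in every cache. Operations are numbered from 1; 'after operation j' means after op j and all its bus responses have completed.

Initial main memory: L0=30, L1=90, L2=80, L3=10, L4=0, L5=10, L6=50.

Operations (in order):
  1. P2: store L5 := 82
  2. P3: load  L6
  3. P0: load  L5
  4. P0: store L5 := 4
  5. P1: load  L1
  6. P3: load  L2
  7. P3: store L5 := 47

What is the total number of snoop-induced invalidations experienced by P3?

invalidations = 0

  op1 P2: store L5 := 82 → I/I/M/I on L5; bus BusRdX; mem=10
  op2 P3: load  L6 → I/I/I/E on L6; bus BusRd; mem=50
  op3 P0: load  L5 → S/I/S/I on L5; bus BusRd Flush; mem=82
  op4 P0: store L5 := 4 → M/I/I/I on L5; bus BusUpgr; mem=82
  op5 P1: load  L1 → I/E/I/I on L1; bus BusRd; mem=90
  op6 P3: load  L2 → I/I/I/E on L2; bus BusRd; mem=80
  op7 P3: store L5 := 47 → I/I/I/M on L5; bus BusRdX Flush; mem=4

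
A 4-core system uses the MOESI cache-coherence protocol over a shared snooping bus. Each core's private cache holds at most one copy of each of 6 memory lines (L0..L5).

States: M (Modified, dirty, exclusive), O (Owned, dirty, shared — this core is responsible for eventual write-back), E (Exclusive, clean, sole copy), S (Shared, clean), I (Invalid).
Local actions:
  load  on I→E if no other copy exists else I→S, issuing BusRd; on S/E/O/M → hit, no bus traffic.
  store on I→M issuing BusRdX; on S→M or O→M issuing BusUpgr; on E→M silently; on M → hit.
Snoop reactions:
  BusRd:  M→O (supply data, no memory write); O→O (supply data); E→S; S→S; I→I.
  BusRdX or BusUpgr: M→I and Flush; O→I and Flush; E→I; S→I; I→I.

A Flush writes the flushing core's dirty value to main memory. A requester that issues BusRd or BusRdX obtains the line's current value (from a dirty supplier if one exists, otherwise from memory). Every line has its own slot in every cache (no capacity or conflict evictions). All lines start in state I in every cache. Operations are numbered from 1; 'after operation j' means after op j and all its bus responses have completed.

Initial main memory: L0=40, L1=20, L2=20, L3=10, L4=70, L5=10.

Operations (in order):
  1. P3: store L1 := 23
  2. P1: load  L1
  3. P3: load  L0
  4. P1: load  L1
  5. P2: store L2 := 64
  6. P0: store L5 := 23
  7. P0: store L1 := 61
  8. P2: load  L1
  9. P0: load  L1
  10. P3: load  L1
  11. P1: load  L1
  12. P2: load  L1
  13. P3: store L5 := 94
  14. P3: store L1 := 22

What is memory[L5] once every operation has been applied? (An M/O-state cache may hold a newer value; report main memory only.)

memory[L5] = 23

1. P3: store L1 := 23  bus=[BusRdX]  L1: P0=I P1=I P2=I P3=M  mem[L1]=20
2. P1: load  L1  bus=[BusRd]  L1: P0=I P1=S P2=I P3=O  mem[L1]=20
3. P3: load  L0  bus=[BusRd]  L0: P0=I P1=I P2=I P3=E  mem[L0]=40
4. P1: load  L1  bus=[-]  L1: P0=I P1=S P2=I P3=O  mem[L1]=20
5. P2: store L2 := 64  bus=[BusRdX]  L2: P0=I P1=I P2=M P3=I  mem[L2]=20
6. P0: store L5 := 23  bus=[BusRdX]  L5: P0=M P1=I P2=I P3=I  mem[L5]=10
7. P0: store L1 := 61  bus=[BusRdX,Flush]  L1: P0=M P1=I P2=I P3=I  mem[L1]=23
8. P2: load  L1  bus=[BusRd]  L1: P0=O P1=I P2=S P3=I  mem[L1]=23
9. P0: load  L1  bus=[-]  L1: P0=O P1=I P2=S P3=I  mem[L1]=23
10. P3: load  L1  bus=[BusRd]  L1: P0=O P1=I P2=S P3=S  mem[L1]=23
11. P1: load  L1  bus=[BusRd]  L1: P0=O P1=S P2=S P3=S  mem[L1]=23
12. P2: load  L1  bus=[-]  L1: P0=O P1=S P2=S P3=S  mem[L1]=23
13. P3: store L5 := 94  bus=[BusRdX,Flush]  L5: P0=I P1=I P2=I P3=M  mem[L5]=23
14. P3: store L1 := 22  bus=[BusUpgr,Flush]  L1: P0=I P1=I P2=I P3=M  mem[L1]=61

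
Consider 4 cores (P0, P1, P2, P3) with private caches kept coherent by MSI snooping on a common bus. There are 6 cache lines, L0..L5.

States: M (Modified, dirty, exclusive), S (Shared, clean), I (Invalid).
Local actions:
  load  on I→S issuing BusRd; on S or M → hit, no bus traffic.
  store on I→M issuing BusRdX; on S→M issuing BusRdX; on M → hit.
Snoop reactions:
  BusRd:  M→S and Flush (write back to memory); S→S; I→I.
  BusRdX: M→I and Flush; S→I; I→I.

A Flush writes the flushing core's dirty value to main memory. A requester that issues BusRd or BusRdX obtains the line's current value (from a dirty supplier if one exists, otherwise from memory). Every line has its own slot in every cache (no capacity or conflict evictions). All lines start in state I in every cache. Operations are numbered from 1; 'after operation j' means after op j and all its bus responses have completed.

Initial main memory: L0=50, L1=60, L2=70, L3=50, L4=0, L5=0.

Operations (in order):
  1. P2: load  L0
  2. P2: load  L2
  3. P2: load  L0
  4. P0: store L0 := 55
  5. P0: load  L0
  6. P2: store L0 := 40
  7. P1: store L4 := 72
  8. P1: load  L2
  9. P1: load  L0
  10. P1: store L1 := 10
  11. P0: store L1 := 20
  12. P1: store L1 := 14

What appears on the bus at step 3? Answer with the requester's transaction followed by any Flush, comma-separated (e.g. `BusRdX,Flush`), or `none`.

bus = none

[1] P2: load  L0 | P0:I, P1:I, P2:S(50), P3:I | bus: BusRd
[2] P2: load  L2 | P0:I, P1:I, P2:S(70), P3:I | bus: BusRd
[3] P2: load  L0 | P0:I, P1:I, P2:S(50), P3:I | bus: none
[4] P0: store L0 := 55 | P0:M(55), P1:I, P2:I, P3:I | bus: BusRdX
[5] P0: load  L0 | P0:M(55), P1:I, P2:I, P3:I | bus: none
[6] P2: store L0 := 40 | P0:I, P1:I, P2:M(40), P3:I | bus: BusRdX,Flush
[7] P1: store L4 := 72 | P0:I, P1:M(72), P2:I, P3:I | bus: BusRdX
[8] P1: load  L2 | P0:I, P1:S(70), P2:S(70), P3:I | bus: BusRd
[9] P1: load  L0 | P0:I, P1:S(40), P2:S(40), P3:I | bus: BusRd,Flush
[10] P1: store L1 := 10 | P0:I, P1:M(10), P2:I, P3:I | bus: BusRdX
[11] P0: store L1 := 20 | P0:M(20), P1:I, P2:I, P3:I | bus: BusRdX,Flush
[12] P1: store L1 := 14 | P0:I, P1:M(14), P2:I, P3:I | bus: BusRdX,Flush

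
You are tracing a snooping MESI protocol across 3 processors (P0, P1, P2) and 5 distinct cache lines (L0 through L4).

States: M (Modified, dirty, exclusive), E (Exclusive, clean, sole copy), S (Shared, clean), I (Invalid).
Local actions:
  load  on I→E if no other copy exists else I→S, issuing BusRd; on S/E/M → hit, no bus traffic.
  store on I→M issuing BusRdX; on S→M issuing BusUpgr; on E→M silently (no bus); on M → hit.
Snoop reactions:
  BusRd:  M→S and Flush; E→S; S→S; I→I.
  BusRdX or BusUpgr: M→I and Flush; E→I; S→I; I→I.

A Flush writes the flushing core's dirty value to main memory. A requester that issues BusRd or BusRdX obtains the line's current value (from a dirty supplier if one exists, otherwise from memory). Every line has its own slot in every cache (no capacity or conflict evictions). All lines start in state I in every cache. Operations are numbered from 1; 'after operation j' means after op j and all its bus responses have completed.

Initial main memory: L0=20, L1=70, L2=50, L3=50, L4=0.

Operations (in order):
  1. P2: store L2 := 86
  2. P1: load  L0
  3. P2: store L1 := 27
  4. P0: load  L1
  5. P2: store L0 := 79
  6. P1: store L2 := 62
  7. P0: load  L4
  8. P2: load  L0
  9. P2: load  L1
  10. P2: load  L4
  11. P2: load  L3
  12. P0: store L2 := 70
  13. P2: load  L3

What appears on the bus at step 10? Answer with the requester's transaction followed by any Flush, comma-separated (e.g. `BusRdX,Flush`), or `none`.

bus = BusRd

[1] P2: store L2 := 86 | P0:I, P1:I, P2:M(86) | bus: BusRdX
[2] P1: load  L0 | P0:I, P1:E(20), P2:I | bus: BusRd
[3] P2: store L1 := 27 | P0:I, P1:I, P2:M(27) | bus: BusRdX
[4] P0: load  L1 | P0:S(27), P1:I, P2:S(27) | bus: BusRd,Flush
[5] P2: store L0 := 79 | P0:I, P1:I, P2:M(79) | bus: BusRdX
[6] P1: store L2 := 62 | P0:I, P1:M(62), P2:I | bus: BusRdX,Flush
[7] P0: load  L4 | P0:E(0), P1:I, P2:I | bus: BusRd
[8] P2: load  L0 | P0:I, P1:I, P2:M(79) | bus: none
[9] P2: load  L1 | P0:S(27), P1:I, P2:S(27) | bus: none
[10] P2: load  L4 | P0:S(0), P1:I, P2:S(0) | bus: BusRd
[11] P2: load  L3 | P0:I, P1:I, P2:E(50) | bus: BusRd
[12] P0: store L2 := 70 | P0:M(70), P1:I, P2:I | bus: BusRdX,Flush
[13] P2: load  L3 | P0:I, P1:I, P2:E(50) | bus: none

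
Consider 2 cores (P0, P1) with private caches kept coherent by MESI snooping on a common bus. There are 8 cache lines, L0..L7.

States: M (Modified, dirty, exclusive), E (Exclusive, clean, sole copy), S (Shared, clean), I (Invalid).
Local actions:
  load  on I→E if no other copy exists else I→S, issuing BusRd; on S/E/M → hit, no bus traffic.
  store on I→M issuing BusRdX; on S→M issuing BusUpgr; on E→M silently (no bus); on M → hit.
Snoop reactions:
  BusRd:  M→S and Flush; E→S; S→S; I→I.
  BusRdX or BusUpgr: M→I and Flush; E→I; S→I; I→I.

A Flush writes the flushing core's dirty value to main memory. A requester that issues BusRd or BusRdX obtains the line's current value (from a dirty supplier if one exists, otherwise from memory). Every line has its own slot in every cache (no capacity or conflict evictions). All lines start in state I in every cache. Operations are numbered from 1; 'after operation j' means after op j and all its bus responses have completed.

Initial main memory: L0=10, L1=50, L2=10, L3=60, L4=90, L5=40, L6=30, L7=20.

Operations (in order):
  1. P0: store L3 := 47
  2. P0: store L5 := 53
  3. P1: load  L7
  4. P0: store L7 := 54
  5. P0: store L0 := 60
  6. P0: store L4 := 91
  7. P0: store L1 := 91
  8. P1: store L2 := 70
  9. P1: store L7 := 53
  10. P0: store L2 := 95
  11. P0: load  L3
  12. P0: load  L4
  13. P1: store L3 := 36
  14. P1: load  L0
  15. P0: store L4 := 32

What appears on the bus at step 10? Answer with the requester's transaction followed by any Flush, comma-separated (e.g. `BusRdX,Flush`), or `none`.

bus = BusRdX,Flush

[1] P0: store L3 := 47 | P0:M(47), P1:I | bus: BusRdX
[2] P0: store L5 := 53 | P0:M(53), P1:I | bus: BusRdX
[3] P1: load  L7 | P0:I, P1:E(20) | bus: BusRd
[4] P0: store L7 := 54 | P0:M(54), P1:I | bus: BusRdX
[5] P0: store L0 := 60 | P0:M(60), P1:I | bus: BusRdX
[6] P0: store L4 := 91 | P0:M(91), P1:I | bus: BusRdX
[7] P0: store L1 := 91 | P0:M(91), P1:I | bus: BusRdX
[8] P1: store L2 := 70 | P0:I, P1:M(70) | bus: BusRdX
[9] P1: store L7 := 53 | P0:I, P1:M(53) | bus: BusRdX,Flush
[10] P0: store L2 := 95 | P0:M(95), P1:I | bus: BusRdX,Flush
[11] P0: load  L3 | P0:M(47), P1:I | bus: none
[12] P0: load  L4 | P0:M(91), P1:I | bus: none
[13] P1: store L3 := 36 | P0:I, P1:M(36) | bus: BusRdX,Flush
[14] P1: load  L0 | P0:S(60), P1:S(60) | bus: BusRd,Flush
[15] P0: store L4 := 32 | P0:M(32), P1:I | bus: none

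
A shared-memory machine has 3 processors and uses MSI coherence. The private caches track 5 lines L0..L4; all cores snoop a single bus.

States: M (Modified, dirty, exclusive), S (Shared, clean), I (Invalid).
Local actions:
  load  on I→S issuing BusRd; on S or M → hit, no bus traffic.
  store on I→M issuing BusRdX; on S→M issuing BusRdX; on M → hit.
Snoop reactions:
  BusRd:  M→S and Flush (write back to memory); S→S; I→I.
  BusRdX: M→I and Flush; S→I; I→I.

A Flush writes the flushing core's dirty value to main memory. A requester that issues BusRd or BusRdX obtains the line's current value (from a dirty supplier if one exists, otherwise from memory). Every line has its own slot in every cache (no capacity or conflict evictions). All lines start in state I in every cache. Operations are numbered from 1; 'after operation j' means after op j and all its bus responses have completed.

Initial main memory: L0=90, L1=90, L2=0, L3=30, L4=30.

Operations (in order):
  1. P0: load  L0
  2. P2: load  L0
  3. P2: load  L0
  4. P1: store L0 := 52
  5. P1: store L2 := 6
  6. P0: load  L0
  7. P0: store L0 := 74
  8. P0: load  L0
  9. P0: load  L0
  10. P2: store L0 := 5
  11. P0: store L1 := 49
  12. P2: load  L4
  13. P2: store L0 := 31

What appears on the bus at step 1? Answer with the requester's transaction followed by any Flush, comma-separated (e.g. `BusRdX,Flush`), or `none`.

1. P0: load  L0  bus=[BusRd]  L0: P0=S P1=I P2=I  mem[L0]=90
2. P2: load  L0  bus=[BusRd]  L0: P0=S P1=I P2=S  mem[L0]=90
3. P2: load  L0  bus=[-]  L0: P0=S P1=I P2=S  mem[L0]=90
4. P1: store L0 := 52  bus=[BusRdX]  L0: P0=I P1=M P2=I  mem[L0]=90
5. P1: store L2 := 6  bus=[BusRdX]  L2: P0=I P1=M P2=I  mem[L2]=0
6. P0: load  L0  bus=[BusRd,Flush]  L0: P0=S P1=S P2=I  mem[L0]=52
7. P0: store L0 := 74  bus=[BusRdX]  L0: P0=M P1=I P2=I  mem[L0]=52
8. P0: load  L0  bus=[-]  L0: P0=M P1=I P2=I  mem[L0]=52
9. P0: load  L0  bus=[-]  L0: P0=M P1=I P2=I  mem[L0]=52
10. P2: store L0 := 5  bus=[BusRdX,Flush]  L0: P0=I P1=I P2=M  mem[L0]=74
11. P0: store L1 := 49  bus=[BusRdX]  L1: P0=M P1=I P2=I  mem[L1]=90
12. P2: load  L4  bus=[BusRd]  L4: P0=I P1=I P2=S  mem[L4]=30
13. P2: store L0 := 31  bus=[-]  L0: P0=I P1=I P2=M  mem[L0]=74

bus = BusRd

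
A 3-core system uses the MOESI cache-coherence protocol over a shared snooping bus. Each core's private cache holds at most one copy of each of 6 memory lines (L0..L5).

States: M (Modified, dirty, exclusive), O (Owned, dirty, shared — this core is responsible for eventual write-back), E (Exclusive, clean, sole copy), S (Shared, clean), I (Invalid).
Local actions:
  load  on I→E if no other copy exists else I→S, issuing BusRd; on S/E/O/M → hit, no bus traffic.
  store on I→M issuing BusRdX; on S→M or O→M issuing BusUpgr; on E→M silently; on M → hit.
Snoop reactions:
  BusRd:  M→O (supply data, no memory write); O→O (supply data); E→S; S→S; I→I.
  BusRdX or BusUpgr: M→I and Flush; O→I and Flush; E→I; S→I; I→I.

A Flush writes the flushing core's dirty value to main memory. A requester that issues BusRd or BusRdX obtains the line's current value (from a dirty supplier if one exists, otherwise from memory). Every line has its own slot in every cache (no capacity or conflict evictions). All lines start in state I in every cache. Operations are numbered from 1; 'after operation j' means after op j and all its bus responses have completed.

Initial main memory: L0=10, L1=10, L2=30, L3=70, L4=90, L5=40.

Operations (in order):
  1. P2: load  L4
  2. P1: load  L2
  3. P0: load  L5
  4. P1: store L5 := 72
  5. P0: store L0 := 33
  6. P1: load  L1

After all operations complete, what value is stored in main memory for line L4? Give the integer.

memory[L4] = 90

[1] P2: load  L4 | P0:I, P1:I, P2:E(90) | bus: BusRd
[2] P1: load  L2 | P0:I, P1:E(30), P2:I | bus: BusRd
[3] P0: load  L5 | P0:E(40), P1:I, P2:I | bus: BusRd
[4] P1: store L5 := 72 | P0:I, P1:M(72), P2:I | bus: BusRdX
[5] P0: store L0 := 33 | P0:M(33), P1:I, P2:I | bus: BusRdX
[6] P1: load  L1 | P0:I, P1:E(10), P2:I | bus: BusRd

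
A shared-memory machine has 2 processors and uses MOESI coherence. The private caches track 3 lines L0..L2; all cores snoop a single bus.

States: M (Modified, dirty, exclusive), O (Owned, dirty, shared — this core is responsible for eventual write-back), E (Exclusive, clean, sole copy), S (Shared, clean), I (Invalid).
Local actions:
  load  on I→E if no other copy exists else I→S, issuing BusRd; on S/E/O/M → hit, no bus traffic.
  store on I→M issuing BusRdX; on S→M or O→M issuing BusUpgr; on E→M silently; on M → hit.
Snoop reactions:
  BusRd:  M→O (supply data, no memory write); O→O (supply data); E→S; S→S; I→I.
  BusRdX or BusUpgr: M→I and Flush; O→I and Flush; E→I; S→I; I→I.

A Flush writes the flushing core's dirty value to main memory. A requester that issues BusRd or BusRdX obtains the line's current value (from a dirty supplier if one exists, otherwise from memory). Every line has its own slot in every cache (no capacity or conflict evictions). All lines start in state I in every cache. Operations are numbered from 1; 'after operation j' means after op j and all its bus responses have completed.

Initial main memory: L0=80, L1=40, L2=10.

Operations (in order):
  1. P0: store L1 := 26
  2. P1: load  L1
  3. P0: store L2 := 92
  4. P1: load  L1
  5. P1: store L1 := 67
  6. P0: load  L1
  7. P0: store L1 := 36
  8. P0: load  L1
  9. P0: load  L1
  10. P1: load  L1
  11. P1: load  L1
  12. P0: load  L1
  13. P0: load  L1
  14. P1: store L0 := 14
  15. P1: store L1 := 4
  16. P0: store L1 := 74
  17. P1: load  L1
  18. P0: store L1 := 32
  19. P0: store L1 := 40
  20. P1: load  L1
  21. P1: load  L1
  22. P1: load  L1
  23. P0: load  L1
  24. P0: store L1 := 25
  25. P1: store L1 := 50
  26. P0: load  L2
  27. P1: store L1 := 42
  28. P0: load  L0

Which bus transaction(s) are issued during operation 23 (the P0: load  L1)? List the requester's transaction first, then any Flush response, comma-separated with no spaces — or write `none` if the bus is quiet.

bus = none

[1] P0: store L1 := 26 | P0:M(26), P1:I | bus: BusRdX
[2] P1: load  L1 | P0:O(26), P1:S(26) | bus: BusRd
[3] P0: store L2 := 92 | P0:M(92), P1:I | bus: BusRdX
[4] P1: load  L1 | P0:O(26), P1:S(26) | bus: none
[5] P1: store L1 := 67 | P0:I, P1:M(67) | bus: BusUpgr,Flush
[6] P0: load  L1 | P0:S(67), P1:O(67) | bus: BusRd
[7] P0: store L1 := 36 | P0:M(36), P1:I | bus: BusUpgr,Flush
[8] P0: load  L1 | P0:M(36), P1:I | bus: none
[9] P0: load  L1 | P0:M(36), P1:I | bus: none
[10] P1: load  L1 | P0:O(36), P1:S(36) | bus: BusRd
[11] P1: load  L1 | P0:O(36), P1:S(36) | bus: none
[12] P0: load  L1 | P0:O(36), P1:S(36) | bus: none
[13] P0: load  L1 | P0:O(36), P1:S(36) | bus: none
[14] P1: store L0 := 14 | P0:I, P1:M(14) | bus: BusRdX
[15] P1: store L1 := 4 | P0:I, P1:M(4) | bus: BusUpgr,Flush
[16] P0: store L1 := 74 | P0:M(74), P1:I | bus: BusRdX,Flush
[17] P1: load  L1 | P0:O(74), P1:S(74) | bus: BusRd
[18] P0: store L1 := 32 | P0:M(32), P1:I | bus: BusUpgr
[19] P0: store L1 := 40 | P0:M(40), P1:I | bus: none
[20] P1: load  L1 | P0:O(40), P1:S(40) | bus: BusRd
[21] P1: load  L1 | P0:O(40), P1:S(40) | bus: none
[22] P1: load  L1 | P0:O(40), P1:S(40) | bus: none
[23] P0: load  L1 | P0:O(40), P1:S(40) | bus: none
[24] P0: store L1 := 25 | P0:M(25), P1:I | bus: BusUpgr
[25] P1: store L1 := 50 | P0:I, P1:M(50) | bus: BusRdX,Flush
[26] P0: load  L2 | P0:M(92), P1:I | bus: none
[27] P1: store L1 := 42 | P0:I, P1:M(42) | bus: none
[28] P0: load  L0 | P0:S(14), P1:O(14) | bus: BusRd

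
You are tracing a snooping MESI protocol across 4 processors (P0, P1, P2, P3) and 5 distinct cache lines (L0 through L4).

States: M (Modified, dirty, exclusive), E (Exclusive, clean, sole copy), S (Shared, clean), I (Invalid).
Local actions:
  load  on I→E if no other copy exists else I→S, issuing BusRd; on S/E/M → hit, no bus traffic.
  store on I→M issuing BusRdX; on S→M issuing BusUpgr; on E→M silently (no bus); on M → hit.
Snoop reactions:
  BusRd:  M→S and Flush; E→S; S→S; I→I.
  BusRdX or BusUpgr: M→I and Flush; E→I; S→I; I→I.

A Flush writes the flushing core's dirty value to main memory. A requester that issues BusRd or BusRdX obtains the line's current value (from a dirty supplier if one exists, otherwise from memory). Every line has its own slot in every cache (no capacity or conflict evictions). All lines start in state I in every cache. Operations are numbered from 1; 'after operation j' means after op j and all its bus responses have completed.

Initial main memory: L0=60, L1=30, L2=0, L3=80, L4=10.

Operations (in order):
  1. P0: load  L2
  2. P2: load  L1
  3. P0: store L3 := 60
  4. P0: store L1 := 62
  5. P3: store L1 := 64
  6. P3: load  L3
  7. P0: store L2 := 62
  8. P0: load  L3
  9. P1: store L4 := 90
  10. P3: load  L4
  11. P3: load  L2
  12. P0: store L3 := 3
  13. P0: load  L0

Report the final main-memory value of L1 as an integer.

memory[L1] = 62

step 1: P0: load  L2  ⟶  EIII  (L2)  txn=BusRd  M[L2]=0
step 2: P2: load  L1  ⟶  IIEI  (L1)  txn=BusRd  M[L1]=30
step 3: P0: store L3 := 60  ⟶  MIII  (L3)  txn=BusRdX  M[L3]=80
step 4: P0: store L1 := 62  ⟶  MIII  (L1)  txn=BusRdX  M[L1]=30
step 5: P3: store L1 := 64  ⟶  IIIM  (L1)  txn=BusRdX+Flush  M[L1]=62
step 6: P3: load  L3  ⟶  SIIS  (L3)  txn=BusRd+Flush  M[L3]=60
step 7: P0: store L2 := 62  ⟶  MIII  (L2)  txn=∅  M[L2]=0
step 8: P0: load  L3  ⟶  SIIS  (L3)  txn=∅  M[L3]=60
step 9: P1: store L4 := 90  ⟶  IMII  (L4)  txn=BusRdX  M[L4]=10
step 10: P3: load  L4  ⟶  ISIS  (L4)  txn=BusRd+Flush  M[L4]=90
step 11: P3: load  L2  ⟶  SIIS  (L2)  txn=BusRd+Flush  M[L2]=62
step 12: P0: store L3 := 3  ⟶  MIII  (L3)  txn=BusUpgr  M[L3]=60
step 13: P0: load  L0  ⟶  EIII  (L0)  txn=BusRd  M[L0]=60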